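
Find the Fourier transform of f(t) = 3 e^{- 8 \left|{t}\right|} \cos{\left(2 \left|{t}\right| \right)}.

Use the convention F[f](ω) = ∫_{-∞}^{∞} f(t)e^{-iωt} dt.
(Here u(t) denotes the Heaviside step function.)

F(ω) = \frac{48 \left(\omega^{2} + 68\right)}{\omega^{4} + 120 \omega^{2} + 4624}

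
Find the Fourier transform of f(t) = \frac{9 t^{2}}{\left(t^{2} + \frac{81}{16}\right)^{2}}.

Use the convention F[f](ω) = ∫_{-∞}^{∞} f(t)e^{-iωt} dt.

F(ω) = \frac{\pi \left(4 - 9 \left|{\omega}\right|\right) e^{- \frac{9 \left|{\omega}\right|}{4}}}{2}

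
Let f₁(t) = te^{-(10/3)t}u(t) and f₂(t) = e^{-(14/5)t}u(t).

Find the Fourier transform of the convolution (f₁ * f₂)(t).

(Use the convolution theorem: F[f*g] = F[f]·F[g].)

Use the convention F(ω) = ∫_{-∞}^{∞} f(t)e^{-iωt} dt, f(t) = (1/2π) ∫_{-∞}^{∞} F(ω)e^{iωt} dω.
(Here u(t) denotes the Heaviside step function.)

F[f₁*f₂](ω) = \frac{45}{\left(3 i \omega + 10\right)^{2} \left(5 i \omega + 14\right)}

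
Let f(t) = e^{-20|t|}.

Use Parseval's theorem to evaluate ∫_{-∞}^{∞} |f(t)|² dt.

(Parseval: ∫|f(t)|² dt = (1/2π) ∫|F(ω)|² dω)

∫|f(t)|² dt = \frac{1}{20}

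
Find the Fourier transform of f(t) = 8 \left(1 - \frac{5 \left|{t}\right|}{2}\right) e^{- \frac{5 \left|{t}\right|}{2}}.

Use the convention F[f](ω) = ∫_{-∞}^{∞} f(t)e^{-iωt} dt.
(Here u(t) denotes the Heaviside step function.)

F(ω) = \frac{1280 \omega^{2}}{\left(4 \omega^{2} + 25\right)^{2}}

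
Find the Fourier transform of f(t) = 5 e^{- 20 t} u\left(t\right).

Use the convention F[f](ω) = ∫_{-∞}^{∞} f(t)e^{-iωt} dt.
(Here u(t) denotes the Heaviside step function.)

F(ω) = \frac{5}{i \omega + 20}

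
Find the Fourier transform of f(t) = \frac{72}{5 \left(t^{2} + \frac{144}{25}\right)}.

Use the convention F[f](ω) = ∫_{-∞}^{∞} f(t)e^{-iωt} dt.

F(ω) = 6 \pi e^{- \frac{12 \left|{\omega}\right|}{5}}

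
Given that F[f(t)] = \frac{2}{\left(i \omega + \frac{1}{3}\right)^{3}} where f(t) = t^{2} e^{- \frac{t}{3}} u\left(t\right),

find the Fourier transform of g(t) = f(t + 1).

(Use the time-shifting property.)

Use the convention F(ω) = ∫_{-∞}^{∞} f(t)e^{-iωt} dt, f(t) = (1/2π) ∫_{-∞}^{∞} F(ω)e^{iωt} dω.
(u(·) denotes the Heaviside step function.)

F[g](ω) = \frac{54 e^{i \omega}}{\left(3 i \omega + 1\right)^{3}}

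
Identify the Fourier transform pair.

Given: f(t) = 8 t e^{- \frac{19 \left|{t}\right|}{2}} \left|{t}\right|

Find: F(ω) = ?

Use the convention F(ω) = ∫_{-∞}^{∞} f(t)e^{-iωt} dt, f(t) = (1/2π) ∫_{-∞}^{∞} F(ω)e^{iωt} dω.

F(ω) = \frac{512 i \omega \left(4 \omega^{2} - 1083\right)}{\left(4 \omega^{2} + 361\right)^{3}}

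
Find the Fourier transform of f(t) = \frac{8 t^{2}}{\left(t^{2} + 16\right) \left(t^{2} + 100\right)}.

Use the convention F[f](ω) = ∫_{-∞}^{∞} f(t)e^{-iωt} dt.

F(ω) = \frac{4 \pi \left(5 - 2 e^{6 \left|{\omega}\right|}\right) e^{- 10 \left|{\omega}\right|}}{21}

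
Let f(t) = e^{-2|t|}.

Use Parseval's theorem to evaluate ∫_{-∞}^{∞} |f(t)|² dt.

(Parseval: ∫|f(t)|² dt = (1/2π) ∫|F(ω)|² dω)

∫|f(t)|² dt = \frac{1}{2}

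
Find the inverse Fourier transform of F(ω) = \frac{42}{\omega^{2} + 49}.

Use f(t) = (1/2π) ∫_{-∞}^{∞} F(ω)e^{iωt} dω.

f(t) = 3 e^{- 7 \left|{t}\right|}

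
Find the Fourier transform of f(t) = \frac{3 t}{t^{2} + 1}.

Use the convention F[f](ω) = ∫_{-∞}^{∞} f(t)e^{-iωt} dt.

F(ω) = - 3 i \pi e^{- \left|{\omega}\right|} \operatorname{sign}{\left(\omega \right)}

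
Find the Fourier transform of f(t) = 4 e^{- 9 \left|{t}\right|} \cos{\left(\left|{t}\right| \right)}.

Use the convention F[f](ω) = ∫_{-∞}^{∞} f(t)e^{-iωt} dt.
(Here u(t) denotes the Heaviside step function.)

F(ω) = \frac{72 \left(\omega^{2} + 82\right)}{\omega^{4} + 160 \omega^{2} + 6724}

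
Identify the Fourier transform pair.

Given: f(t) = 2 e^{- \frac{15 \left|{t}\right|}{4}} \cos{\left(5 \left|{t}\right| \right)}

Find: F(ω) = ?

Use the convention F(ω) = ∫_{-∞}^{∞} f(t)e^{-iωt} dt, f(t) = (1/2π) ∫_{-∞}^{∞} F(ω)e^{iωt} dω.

F(ω) = \frac{240 \left(16 \omega^{2} + 625\right)}{256 \omega^{4} - 5600 \omega^{2} + 390625}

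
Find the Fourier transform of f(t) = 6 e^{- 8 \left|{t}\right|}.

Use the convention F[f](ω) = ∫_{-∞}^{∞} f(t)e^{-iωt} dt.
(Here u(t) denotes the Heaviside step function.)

F(ω) = \frac{96}{\omega^{2} + 64}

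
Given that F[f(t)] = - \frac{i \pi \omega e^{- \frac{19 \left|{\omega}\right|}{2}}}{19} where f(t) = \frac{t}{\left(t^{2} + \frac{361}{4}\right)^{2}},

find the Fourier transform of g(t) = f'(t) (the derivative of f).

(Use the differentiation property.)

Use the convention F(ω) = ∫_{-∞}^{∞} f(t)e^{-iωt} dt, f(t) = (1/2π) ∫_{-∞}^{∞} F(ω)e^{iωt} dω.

F[g](ω) = \frac{\pi \omega^{2} e^{- \frac{19 \left|{\omega}\right|}{2}}}{19}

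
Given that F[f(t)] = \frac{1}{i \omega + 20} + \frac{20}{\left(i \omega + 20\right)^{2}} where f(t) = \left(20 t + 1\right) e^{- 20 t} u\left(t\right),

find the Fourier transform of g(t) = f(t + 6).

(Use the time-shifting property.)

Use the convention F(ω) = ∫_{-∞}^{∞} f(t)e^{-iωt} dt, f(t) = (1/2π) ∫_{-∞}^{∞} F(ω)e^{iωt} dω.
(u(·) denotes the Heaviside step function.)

F[g](ω) = \frac{\left(- i \omega - 40\right) e^{6 i \omega}}{\omega^{2} - 40 i \omega - 400}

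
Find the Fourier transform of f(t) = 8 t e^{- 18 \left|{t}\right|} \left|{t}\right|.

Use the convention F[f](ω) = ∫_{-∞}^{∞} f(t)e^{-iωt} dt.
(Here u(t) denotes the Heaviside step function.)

F(ω) = \frac{32 i \omega \left(\omega^{2} - 972\right)}{\left(\omega^{2} + 324\right)^{3}}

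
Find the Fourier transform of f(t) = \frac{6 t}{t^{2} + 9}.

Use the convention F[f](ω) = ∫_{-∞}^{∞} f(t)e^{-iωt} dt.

F(ω) = - 6 i \pi e^{- 3 \left|{\omega}\right|} \operatorname{sign}{\left(\omega \right)}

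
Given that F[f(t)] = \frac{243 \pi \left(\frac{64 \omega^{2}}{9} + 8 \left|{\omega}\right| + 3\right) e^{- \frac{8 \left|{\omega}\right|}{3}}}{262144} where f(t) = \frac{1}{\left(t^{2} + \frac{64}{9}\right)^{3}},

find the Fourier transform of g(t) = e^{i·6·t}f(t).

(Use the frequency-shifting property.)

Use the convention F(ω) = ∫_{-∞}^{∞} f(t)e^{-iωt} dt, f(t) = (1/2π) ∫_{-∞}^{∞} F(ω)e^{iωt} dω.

F[g](ω) = \frac{27 \pi \left(64 \left(\omega - 6\right)^{2} + 72 \left|{\omega - 6}\right| + 27\right) e^{- \frac{8 \left|{\omega - 6}\right|}{3}}}{262144}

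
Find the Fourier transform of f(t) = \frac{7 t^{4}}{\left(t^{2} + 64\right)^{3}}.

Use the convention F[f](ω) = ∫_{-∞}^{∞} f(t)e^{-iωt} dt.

F(ω) = \frac{7 \pi \left(64 \omega^{2} - 40 \left|{\omega}\right| + 3\right) e^{- 8 \left|{\omega}\right|}}{64}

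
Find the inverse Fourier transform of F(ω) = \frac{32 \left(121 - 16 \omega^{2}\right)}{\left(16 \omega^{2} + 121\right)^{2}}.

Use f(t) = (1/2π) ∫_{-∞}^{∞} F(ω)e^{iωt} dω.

f(t) = e^{- \frac{11 \left|{t}\right|}{4}} \left|{t}\right|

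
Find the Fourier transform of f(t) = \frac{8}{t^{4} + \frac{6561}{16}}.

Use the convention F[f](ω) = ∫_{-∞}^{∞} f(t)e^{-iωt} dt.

F(ω) = \frac{64 \pi e^{- \frac{9 \sqrt{2} \left|{\omega}\right|}{4}} \sin{\left(\frac{9 \sqrt{2} \left|{\omega}\right|}{4} + \frac{\pi}{4} \right)}}{729}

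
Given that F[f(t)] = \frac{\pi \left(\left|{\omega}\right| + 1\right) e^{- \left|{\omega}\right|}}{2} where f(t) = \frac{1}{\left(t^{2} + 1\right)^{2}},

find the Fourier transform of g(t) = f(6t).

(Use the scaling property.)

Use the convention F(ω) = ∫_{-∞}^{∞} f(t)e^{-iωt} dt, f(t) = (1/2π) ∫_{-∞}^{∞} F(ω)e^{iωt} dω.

F[g](ω) = \frac{\pi \left(\left|{\omega}\right| + 6\right) e^{- \frac{\left|{\omega}\right|}{6}}}{72}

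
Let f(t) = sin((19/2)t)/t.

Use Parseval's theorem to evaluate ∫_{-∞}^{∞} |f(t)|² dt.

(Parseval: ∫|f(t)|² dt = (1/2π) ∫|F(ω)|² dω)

∫|f(t)|² dt = \frac{19 \pi}{2}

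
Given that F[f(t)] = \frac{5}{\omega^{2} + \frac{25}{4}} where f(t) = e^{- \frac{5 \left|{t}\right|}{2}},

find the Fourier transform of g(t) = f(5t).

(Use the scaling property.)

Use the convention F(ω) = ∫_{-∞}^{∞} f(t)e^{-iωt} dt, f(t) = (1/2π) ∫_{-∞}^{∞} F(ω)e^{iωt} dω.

F[g](ω) = \frac{100}{4 \omega^{2} + 625}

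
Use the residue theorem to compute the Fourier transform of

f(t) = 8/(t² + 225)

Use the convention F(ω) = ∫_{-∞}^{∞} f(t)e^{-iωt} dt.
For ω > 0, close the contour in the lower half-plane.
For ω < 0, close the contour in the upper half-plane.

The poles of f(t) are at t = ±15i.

Let g(z) = f(z)e^{-iωz}; for large |z| the factor e^{-iωz} decays in the lower half-plane when ω > 0 and in the upper half-plane when ω < 0.

Case ω > 0 (lower half-plane, clockwise contour ⇒ F(ω) = -2πi·ΣRes):
  Res_{z = - 15 i} g(z) = \frac{4 i e^{- 15 \omega}}{15}
  F(ω) = -2πi·ΣRes = \frac{8 \pi e^{- 15 \omega}}{15}

Case ω < 0 (upper half-plane, counterclockwise contour ⇒ F(ω) = +2πi·ΣRes):
  Res_{z = 15 i} g(z) = - \frac{4 i e^{15 \omega}}{15}
  F(ω) = 2πi·ΣRes = \frac{8 \pi e^{15 \omega}}{15}

Both cases combine into a single formula in |ω|:

F(ω) = \frac{8 \pi e^{- 15 \left|{\omega}\right|}}{15}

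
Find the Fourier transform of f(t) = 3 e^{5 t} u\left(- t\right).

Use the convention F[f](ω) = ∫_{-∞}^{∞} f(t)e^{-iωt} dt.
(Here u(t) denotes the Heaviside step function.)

F(ω) = - \frac{3}{i \omega - 5}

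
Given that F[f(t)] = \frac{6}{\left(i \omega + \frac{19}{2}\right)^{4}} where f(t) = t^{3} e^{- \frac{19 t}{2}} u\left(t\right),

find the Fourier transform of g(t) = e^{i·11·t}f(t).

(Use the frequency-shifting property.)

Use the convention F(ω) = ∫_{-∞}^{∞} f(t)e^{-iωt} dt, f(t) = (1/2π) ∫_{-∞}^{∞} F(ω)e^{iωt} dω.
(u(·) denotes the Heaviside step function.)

F[g](ω) = \frac{96}{\left(2 i \left(\omega - 11\right) + 19\right)^{4}}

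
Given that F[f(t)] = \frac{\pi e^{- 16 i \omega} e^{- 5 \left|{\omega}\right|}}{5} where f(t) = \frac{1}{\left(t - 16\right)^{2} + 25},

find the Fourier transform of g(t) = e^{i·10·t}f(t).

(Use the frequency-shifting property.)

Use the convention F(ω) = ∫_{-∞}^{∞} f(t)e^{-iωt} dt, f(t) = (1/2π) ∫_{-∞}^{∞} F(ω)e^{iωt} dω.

F[g](ω) = \frac{\pi e^{- 16 i \left(\omega - 10\right) - 5 \left|{\omega - 10}\right|}}{5}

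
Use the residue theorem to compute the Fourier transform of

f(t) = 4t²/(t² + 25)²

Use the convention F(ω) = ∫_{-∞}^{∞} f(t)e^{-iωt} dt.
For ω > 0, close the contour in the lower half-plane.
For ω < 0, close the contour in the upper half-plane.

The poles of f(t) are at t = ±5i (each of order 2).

Let g(z) = f(z)e^{-iωz}; for large |z| the factor e^{-iωz} decays in the lower half-plane when ω > 0 and in the upper half-plane when ω < 0.

Case ω > 0 (lower half-plane, clockwise contour ⇒ F(ω) = -2πi·ΣRes):
  Res_{z = - 5 i} g(z) = i \left(\frac{1}{5} - \omega\right) e^{- 5 \omega} (pole of order 2)
  F(ω) = -2πi·ΣRes = \frac{2 \pi \left(1 - 5 \omega\right) e^{- 5 \omega}}{5}

Case ω < 0 (upper half-plane, counterclockwise contour ⇒ F(ω) = +2πi·ΣRes):
  Res_{z = 5 i} g(z) = i \left(- \omega - \frac{1}{5}\right) e^{5 \omega} (pole of order 2)
  F(ω) = 2πi·ΣRes = \frac{2 \pi \left(5 \omega + 1\right) e^{5 \omega}}{5}

Both cases combine into a single formula in |ω|:

F(ω) = \frac{2 \pi \left(1 - 5 \left|{\omega}\right|\right) e^{- 5 \left|{\omega}\right|}}{5}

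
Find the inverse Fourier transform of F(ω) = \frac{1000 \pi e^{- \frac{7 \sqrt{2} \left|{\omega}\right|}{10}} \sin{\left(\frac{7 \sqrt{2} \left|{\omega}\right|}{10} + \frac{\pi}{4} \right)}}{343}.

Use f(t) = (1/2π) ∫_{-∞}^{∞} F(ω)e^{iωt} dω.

f(t) = \frac{8}{t^{4} + \frac{2401}{625}}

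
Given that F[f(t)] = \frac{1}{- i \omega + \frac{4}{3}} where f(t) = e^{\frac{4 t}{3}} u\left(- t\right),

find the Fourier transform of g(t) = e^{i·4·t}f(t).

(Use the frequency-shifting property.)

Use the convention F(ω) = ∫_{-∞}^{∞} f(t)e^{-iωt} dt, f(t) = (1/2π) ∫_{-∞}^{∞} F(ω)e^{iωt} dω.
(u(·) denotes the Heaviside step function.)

F[g](ω) = - \frac{3}{3 i \left(\omega - 4\right) - 4}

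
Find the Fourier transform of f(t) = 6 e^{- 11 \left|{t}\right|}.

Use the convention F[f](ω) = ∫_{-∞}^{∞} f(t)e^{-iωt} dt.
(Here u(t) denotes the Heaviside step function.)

F(ω) = \frac{132}{\omega^{2} + 121}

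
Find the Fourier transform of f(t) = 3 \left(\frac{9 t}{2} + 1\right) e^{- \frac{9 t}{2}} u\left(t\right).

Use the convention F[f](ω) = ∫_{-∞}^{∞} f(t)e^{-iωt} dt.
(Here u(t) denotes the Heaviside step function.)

F(ω) = \frac{12 \left(- i \omega - 9\right)}{4 \omega^{2} - 36 i \omega - 81}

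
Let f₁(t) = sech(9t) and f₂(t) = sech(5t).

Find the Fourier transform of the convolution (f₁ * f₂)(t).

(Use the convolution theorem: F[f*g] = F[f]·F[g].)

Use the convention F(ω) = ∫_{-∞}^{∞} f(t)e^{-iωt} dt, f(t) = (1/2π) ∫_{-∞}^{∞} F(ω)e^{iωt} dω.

F[f₁*f₂](ω) = \frac{\pi^{2}}{45 \cosh{\left(\frac{\pi \omega}{18} \right)} \cosh{\left(\frac{\pi \omega}{10} \right)}}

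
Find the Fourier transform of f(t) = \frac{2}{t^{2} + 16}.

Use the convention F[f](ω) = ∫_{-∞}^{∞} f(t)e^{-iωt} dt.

F(ω) = \frac{\pi e^{- 4 \left|{\omega}\right|}}{2}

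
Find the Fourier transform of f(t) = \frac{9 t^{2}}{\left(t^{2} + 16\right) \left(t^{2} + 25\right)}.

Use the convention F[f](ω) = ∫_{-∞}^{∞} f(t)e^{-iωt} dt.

F(ω) = \pi \left(5 - 4 e^{\left|{\omega}\right|}\right) e^{- 5 \left|{\omega}\right|}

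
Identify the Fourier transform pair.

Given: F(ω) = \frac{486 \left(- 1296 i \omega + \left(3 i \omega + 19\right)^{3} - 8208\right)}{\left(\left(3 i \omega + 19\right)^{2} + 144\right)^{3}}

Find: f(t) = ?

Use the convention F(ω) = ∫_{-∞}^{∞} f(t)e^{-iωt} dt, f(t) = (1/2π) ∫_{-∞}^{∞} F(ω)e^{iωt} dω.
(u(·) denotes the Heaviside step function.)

f(t) = 9 t^{2} e^{- \frac{19 t}{3}} \cos{\left(4 t \right)} u\left(t\right)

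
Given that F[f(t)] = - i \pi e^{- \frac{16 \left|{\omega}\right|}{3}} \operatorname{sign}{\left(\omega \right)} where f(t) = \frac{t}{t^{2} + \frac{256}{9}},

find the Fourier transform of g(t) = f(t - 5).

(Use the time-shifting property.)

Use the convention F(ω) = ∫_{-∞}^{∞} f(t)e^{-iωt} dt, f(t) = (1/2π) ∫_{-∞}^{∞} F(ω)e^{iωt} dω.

F[g](ω) = - i \pi e^{- 5 i \omega} e^{- \frac{16 \left|{\omega}\right|}{3}} \operatorname{sign}{\left(\omega \right)}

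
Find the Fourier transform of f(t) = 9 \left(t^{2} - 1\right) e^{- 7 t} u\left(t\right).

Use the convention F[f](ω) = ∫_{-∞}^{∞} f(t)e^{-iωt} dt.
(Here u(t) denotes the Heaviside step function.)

F(ω) = \frac{9 \left(2 i \omega - \left(i \omega + 7\right)^{3} + 14\right)}{\left(i \omega + 7\right)^{4}}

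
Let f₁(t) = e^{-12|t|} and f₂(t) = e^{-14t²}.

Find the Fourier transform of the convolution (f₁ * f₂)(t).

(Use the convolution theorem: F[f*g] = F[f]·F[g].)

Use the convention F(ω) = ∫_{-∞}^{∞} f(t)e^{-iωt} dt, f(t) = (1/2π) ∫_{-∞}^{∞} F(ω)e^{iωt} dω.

F[f₁*f₂](ω) = \frac{12 \sqrt{14} \sqrt{\pi} e^{- \frac{\omega^{2}}{56}}}{7 \left(\omega^{2} + 144\right)}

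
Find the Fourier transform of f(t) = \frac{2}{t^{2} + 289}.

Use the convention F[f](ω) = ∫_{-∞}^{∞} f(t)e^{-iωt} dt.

F(ω) = \frac{2 \pi e^{- 17 \left|{\omega}\right|}}{17}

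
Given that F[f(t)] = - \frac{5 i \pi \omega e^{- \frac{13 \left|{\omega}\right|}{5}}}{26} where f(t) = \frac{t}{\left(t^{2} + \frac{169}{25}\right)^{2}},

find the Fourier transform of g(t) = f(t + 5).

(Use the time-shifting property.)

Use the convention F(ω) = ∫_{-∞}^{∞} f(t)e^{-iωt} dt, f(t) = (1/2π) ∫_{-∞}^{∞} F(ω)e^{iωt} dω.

F[g](ω) = - \frac{5 i \pi \omega e^{5 i \omega - \frac{13 \left|{\omega}\right|}{5}}}{26}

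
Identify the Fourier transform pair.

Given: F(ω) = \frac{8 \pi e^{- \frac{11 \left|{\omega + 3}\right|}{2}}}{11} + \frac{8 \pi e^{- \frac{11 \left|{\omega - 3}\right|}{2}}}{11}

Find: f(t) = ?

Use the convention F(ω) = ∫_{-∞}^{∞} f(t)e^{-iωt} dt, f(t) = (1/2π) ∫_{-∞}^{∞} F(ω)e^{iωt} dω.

f(t) = \frac{8 \cos{\left(3 t \right)}}{t^{2} + \frac{121}{4}}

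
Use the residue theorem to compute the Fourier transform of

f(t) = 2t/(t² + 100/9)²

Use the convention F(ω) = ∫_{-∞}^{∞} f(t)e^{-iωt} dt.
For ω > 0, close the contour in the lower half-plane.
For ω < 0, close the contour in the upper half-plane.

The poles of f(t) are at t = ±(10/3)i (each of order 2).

Let g(z) = f(z)e^{-iωz}; for large |z| the factor e^{-iωz} decays in the lower half-plane when ω > 0 and in the upper half-plane when ω < 0.

Case ω > 0 (lower half-plane, clockwise contour ⇒ F(ω) = -2πi·ΣRes):
  Res_{z = - \frac{10 i}{3}} g(z) = \frac{3 \omega e^{- \frac{10 \omega}{3}}}{20} (pole of order 2)
  F(ω) = -2πi·ΣRes = - \frac{3 i \pi \omega e^{- \frac{10 \omega}{3}}}{10}

Case ω < 0 (upper half-plane, counterclockwise contour ⇒ F(ω) = +2πi·ΣRes):
  Res_{z = \frac{10 i}{3}} g(z) = - \frac{3 \omega e^{\frac{10 \omega}{3}}}{20} (pole of order 2)
  F(ω) = 2πi·ΣRes = - \frac{3 i \pi \omega e^{\frac{10 \omega}{3}}}{10}

Both cases combine into a single formula in |ω|:

F(ω) = - \frac{3 i \pi \omega e^{- \frac{10 \left|{\omega}\right|}{3}}}{10}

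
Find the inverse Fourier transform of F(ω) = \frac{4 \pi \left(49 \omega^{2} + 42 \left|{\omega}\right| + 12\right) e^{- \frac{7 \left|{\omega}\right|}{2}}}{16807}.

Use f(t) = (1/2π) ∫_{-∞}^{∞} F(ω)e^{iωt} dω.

f(t) = \frac{4}{\left(t^{2} + \frac{49}{4}\right)^{3}}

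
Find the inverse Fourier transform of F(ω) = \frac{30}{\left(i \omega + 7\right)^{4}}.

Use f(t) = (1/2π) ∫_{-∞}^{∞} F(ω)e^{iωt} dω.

f(t) = 5 t^{3} e^{- 7 t} u\left(t\right)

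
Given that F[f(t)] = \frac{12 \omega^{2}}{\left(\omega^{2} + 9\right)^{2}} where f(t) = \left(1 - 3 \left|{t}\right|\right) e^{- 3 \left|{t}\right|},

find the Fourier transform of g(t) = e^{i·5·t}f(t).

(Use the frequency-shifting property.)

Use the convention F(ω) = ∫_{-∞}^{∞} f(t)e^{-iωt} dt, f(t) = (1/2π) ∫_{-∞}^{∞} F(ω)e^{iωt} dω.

F[g](ω) = \frac{12 \left(\omega - 5\right)^{2}}{\left(\left(\omega - 5\right)^{2} + 9\right)^{2}}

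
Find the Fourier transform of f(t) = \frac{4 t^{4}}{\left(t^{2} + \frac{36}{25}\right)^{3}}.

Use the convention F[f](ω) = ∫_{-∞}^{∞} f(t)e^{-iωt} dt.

F(ω) = \frac{\pi \left(12 \omega^{2} - 50 \left|{\omega}\right| + 25\right) e^{- \frac{6 \left|{\omega}\right|}{5}}}{20}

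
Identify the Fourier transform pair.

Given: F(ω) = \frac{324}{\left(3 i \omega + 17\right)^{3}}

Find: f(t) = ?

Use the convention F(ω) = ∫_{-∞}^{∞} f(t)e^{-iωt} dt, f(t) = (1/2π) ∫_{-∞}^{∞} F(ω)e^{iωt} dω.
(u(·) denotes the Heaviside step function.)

f(t) = 6 t^{2} e^{- \frac{17 t}{3}} u\left(t\right)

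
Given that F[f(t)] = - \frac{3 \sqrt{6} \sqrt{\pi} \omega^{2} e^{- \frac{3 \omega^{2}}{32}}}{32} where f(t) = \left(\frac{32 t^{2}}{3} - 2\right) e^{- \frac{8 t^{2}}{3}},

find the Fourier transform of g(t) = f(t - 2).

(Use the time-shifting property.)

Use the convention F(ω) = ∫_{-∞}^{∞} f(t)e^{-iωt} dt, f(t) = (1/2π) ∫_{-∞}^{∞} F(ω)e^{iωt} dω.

F[g](ω) = - \frac{3 \sqrt{6} \sqrt{\pi} \omega^{2} e^{- \frac{\omega \left(3 \omega + 64 i\right)}{32}}}{32}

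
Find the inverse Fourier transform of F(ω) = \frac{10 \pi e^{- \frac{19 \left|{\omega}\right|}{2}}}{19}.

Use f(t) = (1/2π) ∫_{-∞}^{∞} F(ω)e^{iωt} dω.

f(t) = \frac{5}{t^{2} + \frac{361}{4}}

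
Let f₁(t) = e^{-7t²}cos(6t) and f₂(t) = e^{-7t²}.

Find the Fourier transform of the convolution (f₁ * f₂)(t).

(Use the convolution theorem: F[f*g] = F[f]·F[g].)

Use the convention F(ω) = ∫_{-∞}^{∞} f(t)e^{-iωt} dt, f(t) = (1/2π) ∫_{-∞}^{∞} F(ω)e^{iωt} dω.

F[f₁*f₂](ω) = \frac{\pi \left(e^{\frac{6 \omega}{7}} + 1\right) e^{- \frac{\omega^{2}}{14} - \frac{3 \omega}{7} - \frac{9}{7}}}{14}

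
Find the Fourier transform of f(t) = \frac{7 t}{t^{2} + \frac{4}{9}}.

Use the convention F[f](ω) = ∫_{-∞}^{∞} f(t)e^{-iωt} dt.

F(ω) = - 7 i \pi e^{- \frac{2 \left|{\omega}\right|}{3}} \operatorname{sign}{\left(\omega \right)}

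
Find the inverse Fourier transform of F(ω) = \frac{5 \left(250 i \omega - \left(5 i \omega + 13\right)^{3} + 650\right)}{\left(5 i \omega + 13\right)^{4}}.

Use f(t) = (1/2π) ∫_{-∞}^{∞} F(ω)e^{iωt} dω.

f(t) = \left(t^{2} - 1\right) e^{- \frac{13 t}{5}} u\left(t\right)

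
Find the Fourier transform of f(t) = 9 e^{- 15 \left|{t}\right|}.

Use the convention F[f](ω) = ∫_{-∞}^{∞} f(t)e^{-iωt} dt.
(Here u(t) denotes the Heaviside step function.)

F(ω) = \frac{270}{\omega^{2} + 225}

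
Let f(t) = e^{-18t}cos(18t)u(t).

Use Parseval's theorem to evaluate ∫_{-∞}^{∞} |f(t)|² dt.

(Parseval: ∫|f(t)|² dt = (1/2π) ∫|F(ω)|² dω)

∫|f(t)|² dt = \frac{1}{48}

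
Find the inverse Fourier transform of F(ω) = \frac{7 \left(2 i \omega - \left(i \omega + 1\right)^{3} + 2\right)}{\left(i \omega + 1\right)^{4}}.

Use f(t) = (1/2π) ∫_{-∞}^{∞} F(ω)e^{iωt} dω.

f(t) = 7 \left(t^{2} - 1\right) e^{- t} u\left(t\right)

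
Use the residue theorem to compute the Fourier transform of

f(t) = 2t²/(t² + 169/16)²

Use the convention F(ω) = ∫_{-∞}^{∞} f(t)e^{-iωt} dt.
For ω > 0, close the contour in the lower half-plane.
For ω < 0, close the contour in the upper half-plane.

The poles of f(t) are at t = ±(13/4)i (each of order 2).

Let g(z) = f(z)e^{-iωz}; for large |z| the factor e^{-iωz} decays in the lower half-plane when ω > 0 and in the upper half-plane when ω < 0.

Case ω > 0 (lower half-plane, clockwise contour ⇒ F(ω) = -2πi·ΣRes):
  Res_{z = - \frac{13 i}{4}} g(z) = \frac{i \left(4 - 13 \omega\right) e^{- \frac{13 \omega}{4}}}{26} (pole of order 2)
  F(ω) = -2πi·ΣRes = \frac{\pi \left(4 - 13 \omega\right) e^{- \frac{13 \omega}{4}}}{13}

Case ω < 0 (upper half-plane, counterclockwise contour ⇒ F(ω) = +2πi·ΣRes):
  Res_{z = \frac{13 i}{4}} g(z) = \frac{i \left(- 13 \omega - 4\right) e^{\frac{13 \omega}{4}}}{26} (pole of order 2)
  F(ω) = 2πi·ΣRes = \frac{\pi \left(13 \omega + 4\right) e^{\frac{13 \omega}{4}}}{13}

Both cases combine into a single formula in |ω|:

F(ω) = \frac{\pi \left(4 - 13 \left|{\omega}\right|\right) e^{- \frac{13 \left|{\omega}\right|}{4}}}{13}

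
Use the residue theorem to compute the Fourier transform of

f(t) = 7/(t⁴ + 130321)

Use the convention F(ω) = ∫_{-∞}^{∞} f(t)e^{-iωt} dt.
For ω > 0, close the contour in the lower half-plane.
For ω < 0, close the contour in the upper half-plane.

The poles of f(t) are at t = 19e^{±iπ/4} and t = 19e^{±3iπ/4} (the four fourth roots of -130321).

Let g(z) = f(z)e^{-iωz}; for large |z| the factor e^{-iωz} decays in the lower half-plane when ω > 0 and in the upper half-plane when ω < 0.

Case ω > 0 (lower half-plane, clockwise contour ⇒ F(ω) = -2πi·ΣRes):
  Res_{z = - \frac{19 \sqrt{2}}{2} - \frac{19 \sqrt{2} i}{2}} g(z) = \frac{7 \sqrt{2} i \left(1 - i\right) e^{\frac{19 \sqrt{2} \omega \left(-1 + i\right)}{2}}}{54872}
  Res_{z = \frac{19 \sqrt{2}}{2} - \frac{19 \sqrt{2} i}{2}} g(z) = \frac{7 \sqrt{2} i \left(1 + i\right) e^{- \frac{19 \sqrt{2} \omega \left(1 + i\right)}{2}}}{54872}
  F(ω) = -2πi·ΣRes = \frac{7 \sqrt{2} \pi \left(1 - i\right) \left(e^{19 \sqrt{2} i \omega} + i\right) e^{- \frac{19 \sqrt{2} \omega \left(1 + i\right)}{2}}}{27436} = \frac{7 \pi e^{- \frac{19 \sqrt{2} \omega}{2}} \sin{\left(\frac{19 \sqrt{2} \omega}{2} + \frac{\pi}{4} \right)}}{6859}

Case ω < 0 (upper half-plane, counterclockwise contour ⇒ F(ω) = +2πi·ΣRes):
  Res_{z = \frac{19 \sqrt{2}}{2} + \frac{19 \sqrt{2} i}{2}} g(z) = \frac{7 \sqrt{2} i \left(-1 + i\right) e^{\frac{19 \sqrt{2} \omega \left(1 - i\right)}{2}}}{54872}
  Res_{z = - \frac{19 \sqrt{2}}{2} + \frac{19 \sqrt{2} i}{2}} g(z) = \frac{7 \sqrt{2} \left(1 - i\right) e^{\frac{19 \sqrt{2} \omega \left(1 + i\right)}{2}}}{54872}
  F(ω) = 2πi·ΣRes = - \frac{7 \sqrt{2} i \pi \left(i \left(1 - i\right) e^{\frac{19 \sqrt{2} \omega \left(1 - i\right)}{2}} - \left(1 - i\right) e^{\frac{19 \sqrt{2} \omega \left(1 + i\right)}{2}}\right)}{27436} = \frac{7 \pi e^{\frac{19 \sqrt{2} \omega}{2}} \cos{\left(\frac{19 \sqrt{2} \omega}{2} + \frac{\pi}{4} \right)}}{6859}

Both cases combine into a single formula in |ω|:

F(ω) = \frac{7 \pi e^{- \frac{19 \sqrt{2} \left|{\omega}\right|}{2}} \sin{\left(\frac{19 \sqrt{2} \left|{\omega}\right|}{2} + \frac{\pi}{4} \right)}}{6859}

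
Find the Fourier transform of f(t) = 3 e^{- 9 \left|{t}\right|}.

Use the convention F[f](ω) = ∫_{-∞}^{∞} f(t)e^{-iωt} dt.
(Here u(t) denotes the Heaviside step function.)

F(ω) = \frac{54}{\omega^{2} + 81}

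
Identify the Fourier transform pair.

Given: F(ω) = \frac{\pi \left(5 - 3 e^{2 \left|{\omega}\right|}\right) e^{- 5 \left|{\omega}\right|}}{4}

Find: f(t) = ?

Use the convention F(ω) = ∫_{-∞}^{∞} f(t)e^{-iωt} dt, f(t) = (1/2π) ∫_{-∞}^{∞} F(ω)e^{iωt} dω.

f(t) = \frac{4 t^{2}}{\left(t^{2} + 9\right) \left(t^{2} + 25\right)}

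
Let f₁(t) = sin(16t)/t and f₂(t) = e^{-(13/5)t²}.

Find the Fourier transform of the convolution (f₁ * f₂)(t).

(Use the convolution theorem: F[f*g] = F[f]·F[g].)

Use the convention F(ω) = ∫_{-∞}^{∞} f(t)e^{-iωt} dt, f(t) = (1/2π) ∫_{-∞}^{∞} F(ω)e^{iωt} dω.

F[f₁*f₂](ω) = \begin{cases} \frac{\sqrt{65} \pi^{\frac{3}{2}} e^{- \frac{5 \omega^{2}}{52}}}{13} & \text{for}\: \omega > -16 \wedge \omega < 16 \\0 & \text{otherwise} \end{cases}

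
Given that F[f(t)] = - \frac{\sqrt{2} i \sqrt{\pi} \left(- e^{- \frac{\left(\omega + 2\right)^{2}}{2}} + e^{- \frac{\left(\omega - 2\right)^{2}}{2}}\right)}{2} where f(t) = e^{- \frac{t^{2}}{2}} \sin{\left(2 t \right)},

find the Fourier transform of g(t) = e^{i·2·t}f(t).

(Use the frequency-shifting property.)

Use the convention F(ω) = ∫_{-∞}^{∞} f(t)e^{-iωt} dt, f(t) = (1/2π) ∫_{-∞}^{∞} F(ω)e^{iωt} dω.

F[g](ω) = \frac{\sqrt{2} i \sqrt{\pi} \left(- e^{4 \omega} + e^{8}\right) e^{- \frac{\omega^{2}}{2} - 8}}{2}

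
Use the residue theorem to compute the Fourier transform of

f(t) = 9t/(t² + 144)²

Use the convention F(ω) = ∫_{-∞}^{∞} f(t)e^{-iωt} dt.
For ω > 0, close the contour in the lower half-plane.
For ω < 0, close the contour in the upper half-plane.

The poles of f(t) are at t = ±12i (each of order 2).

Let g(z) = f(z)e^{-iωz}; for large |z| the factor e^{-iωz} decays in the lower half-plane when ω > 0 and in the upper half-plane when ω < 0.

Case ω > 0 (lower half-plane, clockwise contour ⇒ F(ω) = -2πi·ΣRes):
  Res_{z = - 12 i} g(z) = \frac{3 \omega e^{- 12 \omega}}{16} (pole of order 2)
  F(ω) = -2πi·ΣRes = - \frac{3 i \pi \omega e^{- 12 \omega}}{8}

Case ω < 0 (upper half-plane, counterclockwise contour ⇒ F(ω) = +2πi·ΣRes):
  Res_{z = 12 i} g(z) = - \frac{3 \omega e^{12 \omega}}{16} (pole of order 2)
  F(ω) = 2πi·ΣRes = - \frac{3 i \pi \omega e^{12 \omega}}{8}

Both cases combine into a single formula in |ω|:

F(ω) = - \frac{3 i \pi \omega e^{- 12 \left|{\omega}\right|}}{8}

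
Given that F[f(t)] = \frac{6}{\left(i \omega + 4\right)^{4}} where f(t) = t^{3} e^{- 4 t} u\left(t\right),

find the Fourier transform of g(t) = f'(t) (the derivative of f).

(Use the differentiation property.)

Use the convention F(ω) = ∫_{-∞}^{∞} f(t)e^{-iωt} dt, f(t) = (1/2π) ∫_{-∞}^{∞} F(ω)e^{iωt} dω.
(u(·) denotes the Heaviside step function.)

F[g](ω) = \frac{6 i \omega}{\left(i \omega + 4\right)^{4}}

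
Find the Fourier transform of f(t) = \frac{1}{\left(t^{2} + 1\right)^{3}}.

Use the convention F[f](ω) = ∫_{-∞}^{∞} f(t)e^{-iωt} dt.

F(ω) = \frac{\pi \left(\omega^{2} + 3 \left|{\omega}\right| + 3\right) e^{- \left|{\omega}\right|}}{8}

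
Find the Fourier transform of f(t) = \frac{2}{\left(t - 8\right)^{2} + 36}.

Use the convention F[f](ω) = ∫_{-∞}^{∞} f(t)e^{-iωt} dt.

F(ω) = \frac{\pi e^{- 8 i \omega - 6 \left|{\omega}\right|}}{3}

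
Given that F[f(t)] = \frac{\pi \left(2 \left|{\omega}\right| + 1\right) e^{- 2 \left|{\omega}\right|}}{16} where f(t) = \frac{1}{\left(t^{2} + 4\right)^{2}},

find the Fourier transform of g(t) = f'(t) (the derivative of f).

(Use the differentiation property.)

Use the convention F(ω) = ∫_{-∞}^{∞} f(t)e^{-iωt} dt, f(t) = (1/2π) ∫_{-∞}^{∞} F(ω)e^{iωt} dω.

F[g](ω) = \frac{i \pi \omega \left(2 \left|{\omega}\right| + 1\right) e^{- 2 \left|{\omega}\right|}}{16}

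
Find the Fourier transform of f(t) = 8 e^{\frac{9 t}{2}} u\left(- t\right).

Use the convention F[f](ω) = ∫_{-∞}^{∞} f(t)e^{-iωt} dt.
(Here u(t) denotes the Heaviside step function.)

F(ω) = - \frac{16}{2 i \omega - 9}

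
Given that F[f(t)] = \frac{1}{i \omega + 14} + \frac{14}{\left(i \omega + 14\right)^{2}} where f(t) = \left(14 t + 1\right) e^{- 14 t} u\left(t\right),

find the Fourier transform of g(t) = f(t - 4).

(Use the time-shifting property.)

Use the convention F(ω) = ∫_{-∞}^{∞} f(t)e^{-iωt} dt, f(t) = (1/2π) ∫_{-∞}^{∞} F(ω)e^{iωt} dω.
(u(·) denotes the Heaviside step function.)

F[g](ω) = \frac{\left(- i \omega - 28\right) e^{- 4 i \omega}}{\omega^{2} - 28 i \omega - 196}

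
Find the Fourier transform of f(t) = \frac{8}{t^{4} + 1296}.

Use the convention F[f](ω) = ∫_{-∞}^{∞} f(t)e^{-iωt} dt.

F(ω) = \frac{\pi e^{- 3 \sqrt{2} \left|{\omega}\right|} \sin{\left(3 \sqrt{2} \left|{\omega}\right| + \frac{\pi}{4} \right)}}{27}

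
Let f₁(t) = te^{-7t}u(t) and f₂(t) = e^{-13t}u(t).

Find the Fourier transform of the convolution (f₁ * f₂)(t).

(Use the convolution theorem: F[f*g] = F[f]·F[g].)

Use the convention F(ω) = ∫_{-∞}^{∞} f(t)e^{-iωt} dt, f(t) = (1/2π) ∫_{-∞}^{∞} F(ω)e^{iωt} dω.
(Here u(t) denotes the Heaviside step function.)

F[f₁*f₂](ω) = \frac{1}{\left(i \omega + 7\right)^{2} \left(i \omega + 13\right)}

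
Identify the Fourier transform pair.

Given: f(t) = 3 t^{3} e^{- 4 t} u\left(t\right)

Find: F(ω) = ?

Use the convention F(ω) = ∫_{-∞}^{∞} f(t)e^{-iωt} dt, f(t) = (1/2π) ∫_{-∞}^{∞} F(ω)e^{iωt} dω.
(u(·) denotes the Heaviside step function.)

F(ω) = \frac{18}{\left(i \omega + 4\right)^{4}}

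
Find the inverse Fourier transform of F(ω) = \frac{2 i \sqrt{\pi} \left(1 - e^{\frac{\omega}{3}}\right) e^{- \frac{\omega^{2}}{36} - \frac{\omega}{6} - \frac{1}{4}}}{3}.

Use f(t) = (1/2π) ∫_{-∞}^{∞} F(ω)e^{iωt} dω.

f(t) = 4 e^{- 9 t^{2}} \sin{\left(3 t \right)}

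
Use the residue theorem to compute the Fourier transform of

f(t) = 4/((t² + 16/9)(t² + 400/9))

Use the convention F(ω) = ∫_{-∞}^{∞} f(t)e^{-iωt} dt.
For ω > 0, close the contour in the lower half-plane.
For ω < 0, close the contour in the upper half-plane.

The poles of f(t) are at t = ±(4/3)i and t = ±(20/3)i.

Let g(z) = f(z)e^{-iωz}; for large |z| the factor e^{-iωz} decays in the lower half-plane when ω > 0 and in the upper half-plane when ω < 0.

Case ω > 0 (lower half-plane, clockwise contour ⇒ F(ω) = -2πi·ΣRes):
  Res_{z = - \frac{4 i}{3}} g(z) = \frac{9 i e^{- \frac{4 \omega}{3}}}{256}
  Res_{z = - \frac{20 i}{3}} g(z) = - \frac{9 i e^{- \frac{20 \omega}{3}}}{1280}
  F(ω) = -2πi·ΣRes = \frac{9 \pi \left(5 e^{\frac{16 \omega}{3}} - 1\right) e^{- \frac{20 \omega}{3}}}{640}

Case ω < 0 (upper half-plane, counterclockwise contour ⇒ F(ω) = +2πi·ΣRes):
  Res_{z = \frac{4 i}{3}} g(z) = - \frac{9 i e^{\frac{4 \omega}{3}}}{256}
  Res_{z = \frac{20 i}{3}} g(z) = \frac{9 i e^{\frac{20 \omega}{3}}}{1280}
  F(ω) = 2πi·ΣRes = \frac{9 \pi \left(5 - e^{\frac{16 \omega}{3}}\right) e^{\frac{4 \omega}{3}}}{640}

Both cases combine into a single formula in |ω|:

F(ω) = \frac{9 \pi \left(5 e^{\frac{16 \left|{\omega}\right|}{3}} - 1\right) e^{- \frac{20 \left|{\omega}\right|}{3}}}{640}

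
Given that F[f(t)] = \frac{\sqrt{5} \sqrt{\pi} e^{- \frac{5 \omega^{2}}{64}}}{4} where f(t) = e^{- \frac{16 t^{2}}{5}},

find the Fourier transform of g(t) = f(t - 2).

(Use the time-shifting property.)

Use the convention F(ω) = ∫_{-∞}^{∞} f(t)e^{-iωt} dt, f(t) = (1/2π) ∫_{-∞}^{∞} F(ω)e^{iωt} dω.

F[g](ω) = \frac{\sqrt{5} \sqrt{\pi} e^{- \frac{\omega \left(5 \omega + 128 i\right)}{64}}}{4}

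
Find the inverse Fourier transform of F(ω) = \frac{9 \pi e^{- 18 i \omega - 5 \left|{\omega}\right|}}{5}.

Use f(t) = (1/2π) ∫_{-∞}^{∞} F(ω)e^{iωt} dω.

f(t) = \frac{9}{\left(t - 18\right)^{2} + 25}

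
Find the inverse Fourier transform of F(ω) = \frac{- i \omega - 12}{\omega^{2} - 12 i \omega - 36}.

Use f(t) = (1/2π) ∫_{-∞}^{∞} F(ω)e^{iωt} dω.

f(t) = \left(6 t + 1\right) e^{- 6 t} u\left(t\right)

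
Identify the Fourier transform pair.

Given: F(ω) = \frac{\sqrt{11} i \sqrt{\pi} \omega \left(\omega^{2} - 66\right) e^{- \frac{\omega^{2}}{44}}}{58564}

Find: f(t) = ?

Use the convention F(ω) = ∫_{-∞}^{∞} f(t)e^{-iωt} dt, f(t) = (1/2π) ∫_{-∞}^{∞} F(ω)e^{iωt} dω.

f(t) = 2 t^{3} e^{- 11 t^{2}}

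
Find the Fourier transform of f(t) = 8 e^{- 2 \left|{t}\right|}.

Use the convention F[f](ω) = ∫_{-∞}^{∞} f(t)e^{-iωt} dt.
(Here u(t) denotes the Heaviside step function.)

F(ω) = \frac{32}{\omega^{2} + 4}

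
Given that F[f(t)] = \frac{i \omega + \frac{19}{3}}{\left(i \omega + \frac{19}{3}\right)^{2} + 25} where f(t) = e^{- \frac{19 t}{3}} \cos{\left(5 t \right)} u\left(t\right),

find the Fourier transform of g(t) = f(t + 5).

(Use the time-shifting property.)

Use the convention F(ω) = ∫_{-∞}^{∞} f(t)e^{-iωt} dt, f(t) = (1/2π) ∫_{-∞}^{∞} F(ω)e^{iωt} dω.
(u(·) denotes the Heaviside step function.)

F[g](ω) = \frac{\left(9 i \omega + 57\right) e^{5 i \omega}}{\left(3 i \omega + 19\right)^{2} + 225}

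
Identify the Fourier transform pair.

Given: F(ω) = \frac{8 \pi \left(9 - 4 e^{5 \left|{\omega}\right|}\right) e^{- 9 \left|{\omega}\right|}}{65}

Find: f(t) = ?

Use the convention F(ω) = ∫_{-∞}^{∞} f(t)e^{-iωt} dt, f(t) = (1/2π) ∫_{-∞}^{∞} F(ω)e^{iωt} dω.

f(t) = \frac{8 t^{2}}{\left(t^{2} + 16\right) \left(t^{2} + 81\right)}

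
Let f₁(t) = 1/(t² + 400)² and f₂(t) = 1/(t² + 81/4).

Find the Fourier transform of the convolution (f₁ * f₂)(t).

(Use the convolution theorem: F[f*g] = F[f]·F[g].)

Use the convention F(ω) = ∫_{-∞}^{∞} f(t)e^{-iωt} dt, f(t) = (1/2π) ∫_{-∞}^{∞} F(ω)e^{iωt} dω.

F[f₁*f₂](ω) = \frac{\pi^{2} \left(20 \left|{\omega}\right| + 1\right) e^{- \frac{49 \left|{\omega}\right|}{2}}}{72000}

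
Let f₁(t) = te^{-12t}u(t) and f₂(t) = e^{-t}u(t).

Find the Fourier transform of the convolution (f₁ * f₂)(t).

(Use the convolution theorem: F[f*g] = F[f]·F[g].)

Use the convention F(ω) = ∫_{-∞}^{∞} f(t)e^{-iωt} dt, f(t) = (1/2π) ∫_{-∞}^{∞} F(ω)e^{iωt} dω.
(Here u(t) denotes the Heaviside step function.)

F[f₁*f₂](ω) = \frac{1}{\left(i \omega + 1\right) \left(i \omega + 12\right)^{2}}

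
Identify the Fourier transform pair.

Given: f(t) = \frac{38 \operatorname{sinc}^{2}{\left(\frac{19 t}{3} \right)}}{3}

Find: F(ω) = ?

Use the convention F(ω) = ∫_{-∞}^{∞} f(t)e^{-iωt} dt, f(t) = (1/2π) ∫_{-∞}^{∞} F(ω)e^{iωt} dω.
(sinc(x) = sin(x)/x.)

F(ω) = \begin{cases} \frac{\pi \left(38 - 3 \left|{\omega}\right|\right)}{19} & \text{for}\: \omega > - \frac{38}{3} \wedge \omega < \frac{38}{3} \\0 & \text{otherwise} \end{cases}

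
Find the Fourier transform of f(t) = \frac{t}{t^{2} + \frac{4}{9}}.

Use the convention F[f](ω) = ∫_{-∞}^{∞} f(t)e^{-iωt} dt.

F(ω) = - i \pi e^{- \frac{2 \left|{\omega}\right|}{3}} \operatorname{sign}{\left(\omega \right)}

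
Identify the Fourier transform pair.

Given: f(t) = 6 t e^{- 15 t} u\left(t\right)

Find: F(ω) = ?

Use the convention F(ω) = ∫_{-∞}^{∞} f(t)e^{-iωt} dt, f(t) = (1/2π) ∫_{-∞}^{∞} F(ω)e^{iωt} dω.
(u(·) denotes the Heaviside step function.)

F(ω) = \frac{6}{\left(i \omega + 15\right)^{2}}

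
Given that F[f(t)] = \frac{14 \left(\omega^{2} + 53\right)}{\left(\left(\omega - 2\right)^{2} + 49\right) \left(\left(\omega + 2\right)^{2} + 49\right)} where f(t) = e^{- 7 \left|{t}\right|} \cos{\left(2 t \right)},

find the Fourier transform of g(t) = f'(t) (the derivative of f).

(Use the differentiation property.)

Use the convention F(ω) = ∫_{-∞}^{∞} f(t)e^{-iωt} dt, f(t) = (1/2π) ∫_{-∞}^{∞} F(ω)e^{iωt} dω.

F[g](ω) = \frac{14 i \omega \left(\omega^{2} + 53\right)}{\omega^{4} + 90 \omega^{2} + 2809}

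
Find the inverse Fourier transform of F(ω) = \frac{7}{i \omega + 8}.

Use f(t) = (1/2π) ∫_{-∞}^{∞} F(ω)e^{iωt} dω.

f(t) = 7 e^{- 8 t} u\left(t\right)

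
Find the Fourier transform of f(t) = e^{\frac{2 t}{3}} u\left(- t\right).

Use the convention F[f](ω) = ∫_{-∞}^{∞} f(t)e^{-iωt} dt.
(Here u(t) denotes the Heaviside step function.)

F(ω) = - \frac{3}{3 i \omega - 2}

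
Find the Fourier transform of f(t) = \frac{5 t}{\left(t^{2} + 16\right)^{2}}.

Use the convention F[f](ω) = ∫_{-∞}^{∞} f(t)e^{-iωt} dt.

F(ω) = - \frac{5 i \pi \omega e^{- 4 \left|{\omega}\right|}}{8}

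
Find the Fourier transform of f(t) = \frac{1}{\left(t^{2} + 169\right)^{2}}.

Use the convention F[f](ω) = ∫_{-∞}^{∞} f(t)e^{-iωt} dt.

F(ω) = \frac{\pi \left(13 \left|{\omega}\right| + 1\right) e^{- 13 \left|{\omega}\right|}}{4394}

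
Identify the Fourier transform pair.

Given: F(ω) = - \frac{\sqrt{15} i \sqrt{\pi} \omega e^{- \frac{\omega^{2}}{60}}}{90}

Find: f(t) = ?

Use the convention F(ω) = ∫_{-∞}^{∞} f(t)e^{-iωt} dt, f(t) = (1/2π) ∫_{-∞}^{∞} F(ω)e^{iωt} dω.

f(t) = 5 t e^{- 15 t^{2}}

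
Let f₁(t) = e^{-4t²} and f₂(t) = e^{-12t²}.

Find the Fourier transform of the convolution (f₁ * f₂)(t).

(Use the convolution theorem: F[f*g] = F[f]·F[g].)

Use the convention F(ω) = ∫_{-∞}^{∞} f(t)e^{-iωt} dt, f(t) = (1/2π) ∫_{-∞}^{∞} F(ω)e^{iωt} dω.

F[f₁*f₂](ω) = \frac{\sqrt{3} \pi e^{- \frac{\omega^{2}}{12}}}{12}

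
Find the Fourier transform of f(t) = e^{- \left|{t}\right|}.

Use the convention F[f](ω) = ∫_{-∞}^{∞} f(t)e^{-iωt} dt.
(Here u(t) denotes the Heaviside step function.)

F(ω) = \frac{2}{\omega^{2} + 1}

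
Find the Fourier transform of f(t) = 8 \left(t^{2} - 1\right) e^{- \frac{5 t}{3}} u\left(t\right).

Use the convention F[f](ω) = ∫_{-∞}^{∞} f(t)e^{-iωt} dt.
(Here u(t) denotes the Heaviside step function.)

F(ω) = \frac{24 \left(54 i \omega - \left(3 i \omega + 5\right)^{3} + 90\right)}{\left(3 i \omega + 5\right)^{4}}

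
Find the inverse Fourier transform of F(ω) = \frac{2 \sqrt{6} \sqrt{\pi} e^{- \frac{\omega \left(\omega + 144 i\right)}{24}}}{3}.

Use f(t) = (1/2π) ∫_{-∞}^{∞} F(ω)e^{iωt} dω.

f(t) = 4 e^{- 6 \left(t - 6\right)^{2}}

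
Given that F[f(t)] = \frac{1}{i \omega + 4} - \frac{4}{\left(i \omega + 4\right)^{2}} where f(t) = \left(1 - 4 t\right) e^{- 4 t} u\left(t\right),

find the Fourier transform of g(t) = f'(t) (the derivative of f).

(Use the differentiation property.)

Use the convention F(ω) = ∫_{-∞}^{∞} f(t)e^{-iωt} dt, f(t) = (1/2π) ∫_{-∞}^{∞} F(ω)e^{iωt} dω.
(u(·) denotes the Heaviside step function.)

F[g](ω) = \frac{\omega^{2}}{\omega^{2} - 8 i \omega - 16}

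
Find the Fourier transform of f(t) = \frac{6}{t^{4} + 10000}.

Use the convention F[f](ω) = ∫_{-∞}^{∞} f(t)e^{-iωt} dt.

F(ω) = \frac{3 \pi e^{- 5 \sqrt{2} \left|{\omega}\right|} \sin{\left(5 \sqrt{2} \left|{\omega}\right| + \frac{\pi}{4} \right)}}{500}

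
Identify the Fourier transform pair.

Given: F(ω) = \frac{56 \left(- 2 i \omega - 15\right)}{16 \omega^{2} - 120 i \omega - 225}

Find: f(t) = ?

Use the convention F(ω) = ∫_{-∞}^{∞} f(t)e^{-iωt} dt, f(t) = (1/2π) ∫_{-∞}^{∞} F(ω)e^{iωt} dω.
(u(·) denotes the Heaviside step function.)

f(t) = 7 \left(\frac{15 t}{4} + 1\right) e^{- \frac{15 t}{4}} u\left(t\right)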